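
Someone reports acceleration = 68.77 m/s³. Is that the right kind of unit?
No

acceleration has SI base units: m / s^2
m/s³ does NOT reduce to m / s^2; a valid unit for acceleration would be e.g. m/s².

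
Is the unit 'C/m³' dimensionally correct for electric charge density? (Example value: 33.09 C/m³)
Yes

electric charge density has SI base units: A * s / m^3
C/m³ reduces to the same SI base units, so it is a valid unit for electric charge density.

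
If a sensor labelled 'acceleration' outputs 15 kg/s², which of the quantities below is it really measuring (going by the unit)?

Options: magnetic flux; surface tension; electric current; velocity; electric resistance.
surface tension

acceleration should have units dimensionally equivalent to m / s^2 (e.g. m/s²).
The given unit 'kg/s²' reduces to kg / s^2. Of the listed options, that is the dimensionality of surface tension.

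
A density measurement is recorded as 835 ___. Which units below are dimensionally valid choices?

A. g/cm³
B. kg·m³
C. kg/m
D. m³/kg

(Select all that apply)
A

density has SI base units: kg / m^3

Checking each option against kg / m^3:
  A. g/cm³: ✓ matches
  B. kg·m³: ✗ does not match
  C. kg/m: ✗ does not match
  D. m³/kg: ✗ does not match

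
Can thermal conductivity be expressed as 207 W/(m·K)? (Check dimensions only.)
Yes

thermal conductivity has SI base units: kg * m / (s^3 * K)
W/(m·K) reduces to the same SI base units, so it is a valid unit for thermal conductivity.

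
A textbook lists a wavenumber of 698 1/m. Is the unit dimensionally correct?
Yes

wavenumber has SI base units: 1 / m
1/m reduces to the same SI base units, so it is a valid unit for wavenumber.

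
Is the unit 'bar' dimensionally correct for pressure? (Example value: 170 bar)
Yes

pressure has SI base units: kg / (m * s^2)
bar reduces to the same SI base units, so it is a valid unit for pressure.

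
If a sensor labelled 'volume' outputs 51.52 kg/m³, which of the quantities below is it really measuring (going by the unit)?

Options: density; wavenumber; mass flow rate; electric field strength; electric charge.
density

volume should have units dimensionally equivalent to m^3 (e.g. m³).
The given unit 'kg/m³' reduces to kg / m^3. Of the listed options, that is the dimensionality of density.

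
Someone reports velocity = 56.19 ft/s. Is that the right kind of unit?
Yes

velocity has SI base units: m / s
ft/s reduces to the same SI base units, so it is a valid unit for velocity.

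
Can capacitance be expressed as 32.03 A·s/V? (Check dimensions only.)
Yes

capacitance has SI base units: A^2 * s^4 / (kg * m^2)
A·s/V reduces to the same SI base units, so it is a valid unit for capacitance.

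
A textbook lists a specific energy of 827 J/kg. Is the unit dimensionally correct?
Yes

specific energy has SI base units: m^2 / s^2
J/kg reduces to the same SI base units, so it is a valid unit for specific energy.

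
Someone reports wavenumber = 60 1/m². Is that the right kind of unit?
No

wavenumber has SI base units: 1 / m
1/m² does NOT reduce to 1 / m; a valid unit for wavenumber would be e.g. 1/m.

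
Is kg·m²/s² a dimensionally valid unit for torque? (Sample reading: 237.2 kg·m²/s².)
Yes

torque has SI base units: kg * m^2 / s^2
kg·m²/s² reduces to the same SI base units, so it is a valid unit for torque.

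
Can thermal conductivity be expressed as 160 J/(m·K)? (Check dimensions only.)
No

thermal conductivity has SI base units: kg * m / (s^3 * K)
J/(m·K) does NOT reduce to kg * m / (s^3 * K); a valid unit for thermal conductivity would be e.g. W/(m·K).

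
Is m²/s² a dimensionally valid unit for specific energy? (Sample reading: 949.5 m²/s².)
Yes

specific energy has SI base units: m^2 / s^2
m²/s² reduces to the same SI base units, so it is a valid unit for specific energy.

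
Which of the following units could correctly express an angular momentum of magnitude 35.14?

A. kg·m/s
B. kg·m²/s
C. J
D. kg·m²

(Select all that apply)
B

angular momentum has SI base units: kg * m^2 / s

Checking each option against kg * m^2 / s:
  A. kg·m/s: ✗ does not match
  B. kg·m²/s: ✓ matches
  C. J: ✗ does not match
  D. kg·m²: ✗ does not match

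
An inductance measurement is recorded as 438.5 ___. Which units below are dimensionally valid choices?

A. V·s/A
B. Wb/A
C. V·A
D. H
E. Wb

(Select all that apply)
A, B, D

inductance has SI base units: kg * m^2 / (A^2 * s^2)

Checking each option against kg * m^2 / (A^2 * s^2):
  A. V·s/A: ✓ matches
  B. Wb/A: ✓ matches
  C. V·A: ✗ does not match
  D. H: ✓ matches
  E. Wb: ✗ does not match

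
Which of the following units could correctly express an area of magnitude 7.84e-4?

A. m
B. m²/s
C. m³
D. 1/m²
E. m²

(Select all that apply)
E

area has SI base units: m^2

Checking each option against m^2:
  A. m: ✗ does not match
  B. m²/s: ✗ does not match
  C. m³: ✗ does not match
  D. 1/m²: ✗ does not match
  E. m²: ✓ matches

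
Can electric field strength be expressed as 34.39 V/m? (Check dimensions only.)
Yes

electric field strength has SI base units: kg * m / (A * s^3)
V/m reduces to the same SI base units, so it is a valid unit for electric field strength.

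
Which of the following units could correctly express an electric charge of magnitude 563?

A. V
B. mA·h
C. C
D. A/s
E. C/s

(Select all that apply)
B, C

electric charge has SI base units: A * s

Checking each option against A * s:
  A. V: ✗ does not match
  B. mA·h: ✓ matches
  C. C: ✓ matches
  D. A/s: ✗ does not match
  E. C/s: ✗ does not match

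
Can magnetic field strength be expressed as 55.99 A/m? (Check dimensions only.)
Yes

magnetic field strength has SI base units: A / m
A/m reduces to the same SI base units, so it is a valid unit for magnetic field strength.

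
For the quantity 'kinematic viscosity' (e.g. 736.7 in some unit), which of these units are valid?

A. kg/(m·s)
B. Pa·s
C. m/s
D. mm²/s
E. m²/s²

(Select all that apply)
D

kinematic viscosity has SI base units: m^2 / s

Checking each option against m^2 / s:
  A. kg/(m·s): ✗ does not match
  B. Pa·s: ✗ does not match
  C. m/s: ✗ does not match
  D. mm²/s: ✓ matches
  E. m²/s²: ✗ does not match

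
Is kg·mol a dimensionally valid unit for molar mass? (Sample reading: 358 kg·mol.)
No

molar mass has SI base units: kg / mol
kg·mol does NOT reduce to kg / mol; a valid unit for molar mass would be e.g. kg/mol.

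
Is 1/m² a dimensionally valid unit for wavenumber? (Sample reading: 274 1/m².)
No

wavenumber has SI base units: 1 / m
1/m² does NOT reduce to 1 / m; a valid unit for wavenumber would be e.g. 1/m.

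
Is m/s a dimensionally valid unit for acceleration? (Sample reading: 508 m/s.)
No

acceleration has SI base units: m / s^2
m/s does NOT reduce to m / s^2; a valid unit for acceleration would be e.g. m/s².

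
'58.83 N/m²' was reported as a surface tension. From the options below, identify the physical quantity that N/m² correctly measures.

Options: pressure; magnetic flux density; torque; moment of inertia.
pressure

surface tension should have units dimensionally equivalent to kg / s^2 (e.g. N/m).
The given unit 'N/m²' reduces to kg / (m * s^2). Of the listed options, that is the dimensionality of pressure.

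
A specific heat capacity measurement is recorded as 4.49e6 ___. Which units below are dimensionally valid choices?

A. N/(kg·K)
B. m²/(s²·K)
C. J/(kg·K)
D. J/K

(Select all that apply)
B, C

specific heat capacity has SI base units: m^2 / (s^2 * K)

Checking each option against m^2 / (s^2 * K):
  A. N/(kg·K): ✗ does not match
  B. m²/(s²·K): ✓ matches
  C. J/(kg·K): ✓ matches
  D. J/K: ✗ does not match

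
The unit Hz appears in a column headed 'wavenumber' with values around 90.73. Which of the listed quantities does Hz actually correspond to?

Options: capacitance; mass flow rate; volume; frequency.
frequency

wavenumber should have units dimensionally equivalent to 1 / m (e.g. 1/m).
The given unit 'Hz' reduces to 1 / s. Of the listed options, that is the dimensionality of frequency.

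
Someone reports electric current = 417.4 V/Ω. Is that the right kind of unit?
Yes

electric current has SI base units: A
V/Ω reduces to the same SI base units, so it is a valid unit for electric current.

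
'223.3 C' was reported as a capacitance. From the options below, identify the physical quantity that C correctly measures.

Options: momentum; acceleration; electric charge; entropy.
electric charge

capacitance should have units dimensionally equivalent to A^2 * s^4 / (kg * m^2) (e.g. F).
The given unit 'C' reduces to A * s. Of the listed options, that is the dimensionality of electric charge.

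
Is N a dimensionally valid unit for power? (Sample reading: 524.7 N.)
No

power has SI base units: kg * m^2 / s^3
N does NOT reduce to kg * m^2 / s^3; a valid unit for power would be e.g. W.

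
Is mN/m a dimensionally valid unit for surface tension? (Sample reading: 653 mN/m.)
Yes

surface tension has SI base units: kg / s^2
mN/m reduces to the same SI base units, so it is a valid unit for surface tension.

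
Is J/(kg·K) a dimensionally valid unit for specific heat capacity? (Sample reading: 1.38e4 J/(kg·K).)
Yes

specific heat capacity has SI base units: m^2 / (s^2 * K)
J/(kg·K) reduces to the same SI base units, so it is a valid unit for specific heat capacity.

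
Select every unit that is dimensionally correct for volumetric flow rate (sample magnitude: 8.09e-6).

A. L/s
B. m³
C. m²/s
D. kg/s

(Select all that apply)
A

volumetric flow rate has SI base units: m^3 / s

Checking each option against m^3 / s:
  A. L/s: ✓ matches
  B. m³: ✗ does not match
  C. m²/s: ✗ does not match
  D. kg/s: ✗ does not match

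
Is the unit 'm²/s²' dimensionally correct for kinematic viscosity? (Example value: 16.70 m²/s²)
No

kinematic viscosity has SI base units: m^2 / s
m²/s² does NOT reduce to m^2 / s; a valid unit for kinematic viscosity would be e.g. m²/s.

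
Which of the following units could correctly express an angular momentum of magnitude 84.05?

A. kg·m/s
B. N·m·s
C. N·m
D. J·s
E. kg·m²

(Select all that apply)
B, D

angular momentum has SI base units: kg * m^2 / s

Checking each option against kg * m^2 / s:
  A. kg·m/s: ✗ does not match
  B. N·m·s: ✓ matches
  C. N·m: ✗ does not match
  D. J·s: ✓ matches
  E. kg·m²: ✗ does not match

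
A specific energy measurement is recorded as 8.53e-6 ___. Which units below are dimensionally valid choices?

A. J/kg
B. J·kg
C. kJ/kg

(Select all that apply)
A, C

specific energy has SI base units: m^2 / s^2

Checking each option against m^2 / s^2:
  A. J/kg: ✓ matches
  B. J·kg: ✗ does not match
  C. kJ/kg: ✓ matches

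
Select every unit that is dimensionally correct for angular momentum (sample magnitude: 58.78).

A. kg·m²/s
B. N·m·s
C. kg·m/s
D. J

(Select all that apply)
A, B

angular momentum has SI base units: kg * m^2 / s

Checking each option against kg * m^2 / s:
  A. kg·m²/s: ✓ matches
  B. N·m·s: ✓ matches
  C. kg·m/s: ✗ does not match
  D. J: ✗ does not match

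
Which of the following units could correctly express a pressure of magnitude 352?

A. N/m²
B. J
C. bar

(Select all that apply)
A, C

pressure has SI base units: kg / (m * s^2)

Checking each option against kg / (m * s^2):
  A. N/m²: ✓ matches
  B. J: ✗ does not match
  C. bar: ✓ matches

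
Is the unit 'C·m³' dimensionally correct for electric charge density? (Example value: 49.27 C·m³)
No

electric charge density has SI base units: A * s / m^3
C·m³ does NOT reduce to A * s / m^3; a valid unit for electric charge density would be e.g. C/m³.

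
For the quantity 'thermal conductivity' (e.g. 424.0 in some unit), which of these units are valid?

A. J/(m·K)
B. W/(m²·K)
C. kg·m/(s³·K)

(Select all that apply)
C

thermal conductivity has SI base units: kg * m / (s^3 * K)

Checking each option against kg * m / (s^3 * K):
  A. J/(m·K): ✗ does not match
  B. W/(m²·K): ✗ does not match
  C. kg·m/(s³·K): ✓ matches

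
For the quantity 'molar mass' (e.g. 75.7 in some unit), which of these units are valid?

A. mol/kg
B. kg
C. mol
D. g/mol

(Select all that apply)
D

molar mass has SI base units: kg / mol

Checking each option against kg / mol:
  A. mol/kg: ✗ does not match
  B. kg: ✗ does not match
  C. mol: ✗ does not match
  D. g/mol: ✓ matches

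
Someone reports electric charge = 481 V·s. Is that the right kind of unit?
No

electric charge has SI base units: A * s
V·s does NOT reduce to A * s; a valid unit for electric charge would be e.g. C.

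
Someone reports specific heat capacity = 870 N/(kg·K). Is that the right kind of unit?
No

specific heat capacity has SI base units: m^2 / (s^2 * K)
N/(kg·K) does NOT reduce to m^2 / (s^2 * K); a valid unit for specific heat capacity would be e.g. J/(kg·K).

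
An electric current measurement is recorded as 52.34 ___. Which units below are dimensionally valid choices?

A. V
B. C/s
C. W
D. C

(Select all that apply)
B

electric current has SI base units: A

Checking each option against A:
  A. V: ✗ does not match
  B. C/s: ✓ matches
  C. W: ✗ does not match
  D. C: ✗ does not match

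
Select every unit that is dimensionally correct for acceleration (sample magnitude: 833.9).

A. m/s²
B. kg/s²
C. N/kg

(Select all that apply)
A, C

acceleration has SI base units: m / s^2

Checking each option against m / s^2:
  A. m/s²: ✓ matches
  B. kg/s²: ✗ does not match
  C. N/kg: ✓ matches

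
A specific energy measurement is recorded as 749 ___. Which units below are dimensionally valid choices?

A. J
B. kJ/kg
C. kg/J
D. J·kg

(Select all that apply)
B

specific energy has SI base units: m^2 / s^2

Checking each option against m^2 / s^2:
  A. J: ✗ does not match
  B. kJ/kg: ✓ matches
  C. kg/J: ✗ does not match
  D. J·kg: ✗ does not match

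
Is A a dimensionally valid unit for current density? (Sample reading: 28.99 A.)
No

current density has SI base units: A / m^2
A does NOT reduce to A / m^2; a valid unit for current density would be e.g. A/m².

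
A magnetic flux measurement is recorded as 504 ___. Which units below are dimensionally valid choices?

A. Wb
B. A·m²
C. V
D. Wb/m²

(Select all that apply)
A

magnetic flux has SI base units: kg * m^2 / (A * s^2)

Checking each option against kg * m^2 / (A * s^2):
  A. Wb: ✓ matches
  B. A·m²: ✗ does not match
  C. V: ✗ does not match
  D. Wb/m²: ✗ does not match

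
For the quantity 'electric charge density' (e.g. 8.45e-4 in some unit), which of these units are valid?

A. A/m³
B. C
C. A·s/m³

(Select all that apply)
C

electric charge density has SI base units: A * s / m^3

Checking each option against A * s / m^3:
  A. A/m³: ✗ does not match
  B. C: ✗ does not match
  C. A·s/m³: ✓ matches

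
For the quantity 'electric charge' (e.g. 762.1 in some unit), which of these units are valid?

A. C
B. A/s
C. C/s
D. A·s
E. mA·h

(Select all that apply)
A, D, E

electric charge has SI base units: A * s

Checking each option against A * s:
  A. C: ✓ matches
  B. A/s: ✗ does not match
  C. C/s: ✗ does not match
  D. A·s: ✓ matches
  E. mA·h: ✓ matches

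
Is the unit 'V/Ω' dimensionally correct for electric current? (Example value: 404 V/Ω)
Yes

electric current has SI base units: A
V/Ω reduces to the same SI base units, so it is a valid unit for electric current.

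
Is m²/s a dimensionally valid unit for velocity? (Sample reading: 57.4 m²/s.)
No

velocity has SI base units: m / s
m²/s does NOT reduce to m / s; a valid unit for velocity would be e.g. m/s.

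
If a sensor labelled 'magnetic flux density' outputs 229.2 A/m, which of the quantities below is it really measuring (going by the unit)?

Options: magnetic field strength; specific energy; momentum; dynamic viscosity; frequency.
magnetic field strength

magnetic flux density should have units dimensionally equivalent to kg / (A * s^2) (e.g. T).
The given unit 'A/m' reduces to A / m. Of the listed options, that is the dimensionality of magnetic field strength.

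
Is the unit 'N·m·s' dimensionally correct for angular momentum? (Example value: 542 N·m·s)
Yes

angular momentum has SI base units: kg * m^2 / s
N·m·s reduces to the same SI base units, so it is a valid unit for angular momentum.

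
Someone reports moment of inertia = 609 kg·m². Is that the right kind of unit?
Yes

moment of inertia has SI base units: kg * m^2
kg·m² reduces to the same SI base units, so it is a valid unit for moment of inertia.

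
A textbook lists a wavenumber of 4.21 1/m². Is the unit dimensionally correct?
No

wavenumber has SI base units: 1 / m
1/m² does NOT reduce to 1 / m; a valid unit for wavenumber would be e.g. 1/m.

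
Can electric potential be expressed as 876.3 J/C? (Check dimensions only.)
Yes

electric potential has SI base units: kg * m^2 / (A * s^3)
J/C reduces to the same SI base units, so it is a valid unit for electric potential.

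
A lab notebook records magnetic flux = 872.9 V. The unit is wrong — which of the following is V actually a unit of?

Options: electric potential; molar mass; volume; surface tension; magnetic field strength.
electric potential

magnetic flux should have units dimensionally equivalent to kg * m^2 / (A * s^2) (e.g. Wb).
The given unit 'V' reduces to kg * m^2 / (A * s^3). Of the listed options, that is the dimensionality of electric potential.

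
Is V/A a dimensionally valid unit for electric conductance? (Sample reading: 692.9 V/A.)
No

electric conductance has SI base units: A^2 * s^3 / (kg * m^2)
V/A does NOT reduce to A^2 * s^3 / (kg * m^2); a valid unit for electric conductance would be e.g. S.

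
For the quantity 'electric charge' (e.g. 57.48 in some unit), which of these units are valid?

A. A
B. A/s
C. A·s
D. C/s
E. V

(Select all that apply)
C

electric charge has SI base units: A * s

Checking each option against A * s:
  A. A: ✗ does not match
  B. A/s: ✗ does not match
  C. A·s: ✓ matches
  D. C/s: ✗ does not match
  E. V: ✗ does not match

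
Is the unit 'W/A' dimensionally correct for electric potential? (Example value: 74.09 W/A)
Yes

electric potential has SI base units: kg * m^2 / (A * s^3)
W/A reduces to the same SI base units, so it is a valid unit for electric potential.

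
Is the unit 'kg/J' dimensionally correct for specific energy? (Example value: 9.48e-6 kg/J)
No

specific energy has SI base units: m^2 / s^2
kg/J does NOT reduce to m^2 / s^2; a valid unit for specific energy would be e.g. J/kg.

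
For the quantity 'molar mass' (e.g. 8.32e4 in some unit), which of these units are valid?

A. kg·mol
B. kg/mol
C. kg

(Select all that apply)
B

molar mass has SI base units: kg / mol

Checking each option against kg / mol:
  A. kg·mol: ✗ does not match
  B. kg/mol: ✓ matches
  C. kg: ✗ does not match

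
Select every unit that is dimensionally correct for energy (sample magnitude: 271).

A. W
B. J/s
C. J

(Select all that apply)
C

energy has SI base units: kg * m^2 / s^2

Checking each option against kg * m^2 / s^2:
  A. W: ✗ does not match
  B. J/s: ✗ does not match
  C. J: ✓ matches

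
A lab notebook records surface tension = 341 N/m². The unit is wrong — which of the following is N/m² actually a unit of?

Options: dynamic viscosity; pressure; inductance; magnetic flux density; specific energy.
pressure

surface tension should have units dimensionally equivalent to kg / s^2 (e.g. N/m).
The given unit 'N/m²' reduces to kg / (m * s^2). Of the listed options, that is the dimensionality of pressure.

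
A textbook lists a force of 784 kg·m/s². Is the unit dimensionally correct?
Yes

force has SI base units: kg * m / s^2
kg·m/s² reduces to the same SI base units, so it is a valid unit for force.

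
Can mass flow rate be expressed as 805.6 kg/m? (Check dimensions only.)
No

mass flow rate has SI base units: kg / s
kg/m does NOT reduce to kg / s; a valid unit for mass flow rate would be e.g. kg/s.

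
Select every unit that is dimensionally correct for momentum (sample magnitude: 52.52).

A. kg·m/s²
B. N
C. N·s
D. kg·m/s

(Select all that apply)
C, D

momentum has SI base units: kg * m / s

Checking each option against kg * m / s:
  A. kg·m/s²: ✗ does not match
  B. N: ✗ does not match
  C. N·s: ✓ matches
  D. kg·m/s: ✓ matches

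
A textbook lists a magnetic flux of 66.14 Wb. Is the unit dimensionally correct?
Yes

magnetic flux has SI base units: kg * m^2 / (A * s^2)
Wb reduces to the same SI base units, so it is a valid unit for magnetic flux.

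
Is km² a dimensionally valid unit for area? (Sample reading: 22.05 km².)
Yes

area has SI base units: m^2
km² reduces to the same SI base units, so it is a valid unit for area.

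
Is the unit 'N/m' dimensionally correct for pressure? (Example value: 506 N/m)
No

pressure has SI base units: kg / (m * s^2)
N/m does NOT reduce to kg / (m * s^2); a valid unit for pressure would be e.g. Pa.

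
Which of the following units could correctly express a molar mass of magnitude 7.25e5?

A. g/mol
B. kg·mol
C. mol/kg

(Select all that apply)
A

molar mass has SI base units: kg / mol

Checking each option against kg / mol:
  A. g/mol: ✓ matches
  B. kg·mol: ✗ does not match
  C. mol/kg: ✗ does not match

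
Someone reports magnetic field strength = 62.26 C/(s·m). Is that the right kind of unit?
Yes

magnetic field strength has SI base units: A / m
C/(s·m) reduces to the same SI base units, so it is a valid unit for magnetic field strength.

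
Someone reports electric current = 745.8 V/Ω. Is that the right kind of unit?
Yes

electric current has SI base units: A
V/Ω reduces to the same SI base units, so it is a valid unit for electric current.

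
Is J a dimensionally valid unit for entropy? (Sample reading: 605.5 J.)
No

entropy has SI base units: kg * m^2 / (s^2 * K)
J does NOT reduce to kg * m^2 / (s^2 * K); a valid unit for entropy would be e.g. J/K.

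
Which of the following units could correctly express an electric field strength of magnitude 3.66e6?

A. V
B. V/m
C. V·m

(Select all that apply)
B

electric field strength has SI base units: kg * m / (A * s^3)

Checking each option against kg * m / (A * s^3):
  A. V: ✗ does not match
  B. V/m: ✓ matches
  C. V·m: ✗ does not match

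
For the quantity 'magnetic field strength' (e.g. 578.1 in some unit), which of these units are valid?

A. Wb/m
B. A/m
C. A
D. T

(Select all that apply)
B

magnetic field strength has SI base units: A / m

Checking each option against A / m:
  A. Wb/m: ✗ does not match
  B. A/m: ✓ matches
  C. A: ✗ does not match
  D. T: ✗ does not match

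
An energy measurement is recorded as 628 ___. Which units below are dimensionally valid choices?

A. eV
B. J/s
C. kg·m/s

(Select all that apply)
A

energy has SI base units: kg * m^2 / s^2

Checking each option against kg * m^2 / s^2:
  A. eV: ✓ matches
  B. J/s: ✗ does not match
  C. kg·m/s: ✗ does not match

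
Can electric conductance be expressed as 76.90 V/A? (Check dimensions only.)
No

electric conductance has SI base units: A^2 * s^3 / (kg * m^2)
V/A does NOT reduce to A^2 * s^3 / (kg * m^2); a valid unit for electric conductance would be e.g. S.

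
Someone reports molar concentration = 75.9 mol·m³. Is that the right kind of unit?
No

molar concentration has SI base units: mol / m^3
mol·m³ does NOT reduce to mol / m^3; a valid unit for molar concentration would be e.g. mol/m³.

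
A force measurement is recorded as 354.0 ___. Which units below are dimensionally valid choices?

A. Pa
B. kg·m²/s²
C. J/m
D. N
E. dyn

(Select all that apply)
C, D, E

force has SI base units: kg * m / s^2

Checking each option against kg * m / s^2:
  A. Pa: ✗ does not match
  B. kg·m²/s²: ✗ does not match
  C. J/m: ✓ matches
  D. N: ✓ matches
  E. dyn: ✓ matches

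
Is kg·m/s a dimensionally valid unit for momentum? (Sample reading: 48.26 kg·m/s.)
Yes

momentum has SI base units: kg * m / s
kg·m/s reduces to the same SI base units, so it is a valid unit for momentum.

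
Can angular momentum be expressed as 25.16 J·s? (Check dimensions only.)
Yes

angular momentum has SI base units: kg * m^2 / s
J·s reduces to the same SI base units, so it is a valid unit for angular momentum.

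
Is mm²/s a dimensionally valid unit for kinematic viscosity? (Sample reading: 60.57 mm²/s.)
Yes

kinematic viscosity has SI base units: m^2 / s
mm²/s reduces to the same SI base units, so it is a valid unit for kinematic viscosity.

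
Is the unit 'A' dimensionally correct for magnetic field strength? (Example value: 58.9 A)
No

magnetic field strength has SI base units: A / m
A does NOT reduce to A / m; a valid unit for magnetic field strength would be e.g. A/m.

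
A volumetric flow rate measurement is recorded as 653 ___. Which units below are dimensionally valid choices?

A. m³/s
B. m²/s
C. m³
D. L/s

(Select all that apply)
A, D

volumetric flow rate has SI base units: m^3 / s

Checking each option against m^3 / s:
  A. m³/s: ✓ matches
  B. m²/s: ✗ does not match
  C. m³: ✗ does not match
  D. L/s: ✓ matches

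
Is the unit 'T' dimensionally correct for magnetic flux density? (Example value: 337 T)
Yes

magnetic flux density has SI base units: kg / (A * s^2)
T reduces to the same SI base units, so it is a valid unit for magnetic flux density.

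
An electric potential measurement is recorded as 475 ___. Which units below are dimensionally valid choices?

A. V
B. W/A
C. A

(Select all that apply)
A, B

electric potential has SI base units: kg * m^2 / (A * s^3)

Checking each option against kg * m^2 / (A * s^3):
  A. V: ✓ matches
  B. W/A: ✓ matches
  C. A: ✗ does not match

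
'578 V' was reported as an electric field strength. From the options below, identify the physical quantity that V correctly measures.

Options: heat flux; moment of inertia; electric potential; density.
electric potential

electric field strength should have units dimensionally equivalent to kg * m / (A * s^3) (e.g. V/m).
The given unit 'V' reduces to kg * m^2 / (A * s^3). Of the listed options, that is the dimensionality of electric potential.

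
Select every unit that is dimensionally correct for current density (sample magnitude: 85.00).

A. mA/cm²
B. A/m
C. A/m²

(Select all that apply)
A, C

current density has SI base units: A / m^2

Checking each option against A / m^2:
  A. mA/cm²: ✓ matches
  B. A/m: ✗ does not match
  C. A/m²: ✓ matches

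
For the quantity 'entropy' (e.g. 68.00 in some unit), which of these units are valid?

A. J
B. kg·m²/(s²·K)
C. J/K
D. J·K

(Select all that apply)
B, C

entropy has SI base units: kg * m^2 / (s^2 * K)

Checking each option against kg * m^2 / (s^2 * K):
  A. J: ✗ does not match
  B. kg·m²/(s²·K): ✓ matches
  C. J/K: ✓ matches
  D. J·K: ✗ does not match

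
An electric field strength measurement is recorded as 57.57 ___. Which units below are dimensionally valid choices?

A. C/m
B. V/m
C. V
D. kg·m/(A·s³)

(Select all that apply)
B, D

electric field strength has SI base units: kg * m / (A * s^3)

Checking each option against kg * m / (A * s^3):
  A. C/m: ✗ does not match
  B. V/m: ✓ matches
  C. V: ✗ does not match
  D. kg·m/(A·s³): ✓ matches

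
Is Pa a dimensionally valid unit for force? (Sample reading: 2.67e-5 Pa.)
No

force has SI base units: kg * m / s^2
Pa does NOT reduce to kg * m / s^2; a valid unit for force would be e.g. N.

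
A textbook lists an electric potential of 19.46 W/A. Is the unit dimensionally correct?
Yes

electric potential has SI base units: kg * m^2 / (A * s^3)
W/A reduces to the same SI base units, so it is a valid unit for electric potential.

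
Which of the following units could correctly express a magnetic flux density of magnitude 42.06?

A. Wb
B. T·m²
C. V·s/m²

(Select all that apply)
C

magnetic flux density has SI base units: kg / (A * s^2)

Checking each option against kg / (A * s^2):
  A. Wb: ✗ does not match
  B. T·m²: ✗ does not match
  C. V·s/m²: ✓ matches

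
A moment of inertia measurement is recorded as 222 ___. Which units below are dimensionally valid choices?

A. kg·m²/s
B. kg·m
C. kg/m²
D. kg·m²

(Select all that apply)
D

moment of inertia has SI base units: kg * m^2

Checking each option against kg * m^2:
  A. kg·m²/s: ✗ does not match
  B. kg·m: ✗ does not match
  C. kg/m²: ✗ does not match
  D. kg·m²: ✓ matches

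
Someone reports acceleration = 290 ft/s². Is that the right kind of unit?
Yes

acceleration has SI base units: m / s^2
ft/s² reduces to the same SI base units, so it is a valid unit for acceleration.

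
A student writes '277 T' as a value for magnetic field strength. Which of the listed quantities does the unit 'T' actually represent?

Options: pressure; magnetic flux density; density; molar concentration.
magnetic flux density

magnetic field strength should have units dimensionally equivalent to A / m (e.g. A/m).
The given unit 'T' reduces to kg / (A * s^2). Of the listed options, that is the dimensionality of magnetic flux density.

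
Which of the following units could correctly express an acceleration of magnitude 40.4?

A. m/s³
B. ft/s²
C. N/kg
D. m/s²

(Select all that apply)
B, C, D

acceleration has SI base units: m / s^2

Checking each option against m / s^2:
  A. m/s³: ✗ does not match
  B. ft/s²: ✓ matches
  C. N/kg: ✓ matches
  D. m/s²: ✓ matches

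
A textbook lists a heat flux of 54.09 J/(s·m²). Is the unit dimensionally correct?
Yes

heat flux has SI base units: kg / s^3
J/(s·m²) reduces to the same SI base units, so it is a valid unit for heat flux.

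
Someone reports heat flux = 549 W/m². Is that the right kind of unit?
Yes

heat flux has SI base units: kg / s^3
W/m² reduces to the same SI base units, so it is a valid unit for heat flux.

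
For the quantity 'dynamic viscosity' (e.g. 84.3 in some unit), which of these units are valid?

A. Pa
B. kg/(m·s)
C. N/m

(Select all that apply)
B

dynamic viscosity has SI base units: kg / (m * s)

Checking each option against kg / (m * s):
  A. Pa: ✗ does not match
  B. kg/(m·s): ✓ matches
  C. N/m: ✗ does not match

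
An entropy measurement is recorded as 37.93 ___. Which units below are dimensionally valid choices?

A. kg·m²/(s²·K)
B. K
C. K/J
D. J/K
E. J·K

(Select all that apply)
A, D

entropy has SI base units: kg * m^2 / (s^2 * K)

Checking each option against kg * m^2 / (s^2 * K):
  A. kg·m²/(s²·K): ✓ matches
  B. K: ✗ does not match
  C. K/J: ✗ does not match
  D. J/K: ✓ matches
  E. J·K: ✗ does not match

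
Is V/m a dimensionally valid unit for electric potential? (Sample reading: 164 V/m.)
No

electric potential has SI base units: kg * m^2 / (A * s^3)
V/m does NOT reduce to kg * m^2 / (A * s^3); a valid unit for electric potential would be e.g. V.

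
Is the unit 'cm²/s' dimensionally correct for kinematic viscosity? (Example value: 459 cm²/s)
Yes

kinematic viscosity has SI base units: m^2 / s
cm²/s reduces to the same SI base units, so it is a valid unit for kinematic viscosity.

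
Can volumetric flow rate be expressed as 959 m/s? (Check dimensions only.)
No

volumetric flow rate has SI base units: m^3 / s
m/s does NOT reduce to m^3 / s; a valid unit for volumetric flow rate would be e.g. m³/s.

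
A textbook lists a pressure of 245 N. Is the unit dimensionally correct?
No

pressure has SI base units: kg / (m * s^2)
N does NOT reduce to kg / (m * s^2); a valid unit for pressure would be e.g. Pa.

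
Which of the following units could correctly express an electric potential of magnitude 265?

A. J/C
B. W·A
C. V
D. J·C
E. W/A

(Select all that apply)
A, C, E

electric potential has SI base units: kg * m^2 / (A * s^3)

Checking each option against kg * m^2 / (A * s^3):
  A. J/C: ✓ matches
  B. W·A: ✗ does not match
  C. V: ✓ matches
  D. J·C: ✗ does not match
  E. W/A: ✓ matches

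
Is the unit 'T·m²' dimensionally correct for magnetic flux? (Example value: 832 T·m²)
Yes

magnetic flux has SI base units: kg * m^2 / (A * s^2)
T·m² reduces to the same SI base units, so it is a valid unit for magnetic flux.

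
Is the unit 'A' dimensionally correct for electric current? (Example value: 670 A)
Yes

electric current has SI base units: A
A reduces to the same SI base units, so it is a valid unit for electric current.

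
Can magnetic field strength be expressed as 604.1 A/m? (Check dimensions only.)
Yes

magnetic field strength has SI base units: A / m
A/m reduces to the same SI base units, so it is a valid unit for magnetic field strength.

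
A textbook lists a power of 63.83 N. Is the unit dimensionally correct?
No

power has SI base units: kg * m^2 / s^3
N does NOT reduce to kg * m^2 / s^3; a valid unit for power would be e.g. W.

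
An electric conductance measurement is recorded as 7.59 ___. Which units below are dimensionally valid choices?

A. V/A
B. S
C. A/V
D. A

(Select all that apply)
B, C

electric conductance has SI base units: A^2 * s^3 / (kg * m^2)

Checking each option against A^2 * s^3 / (kg * m^2):
  A. V/A: ✗ does not match
  B. S: ✓ matches
  C. A/V: ✓ matches
  D. A: ✗ does not match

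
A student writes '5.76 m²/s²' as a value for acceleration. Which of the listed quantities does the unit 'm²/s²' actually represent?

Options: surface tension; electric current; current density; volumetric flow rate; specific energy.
specific energy

acceleration should have units dimensionally equivalent to m / s^2 (e.g. m/s²).
The given unit 'm²/s²' reduces to m^2 / s^2. Of the listed options, that is the dimensionality of specific energy.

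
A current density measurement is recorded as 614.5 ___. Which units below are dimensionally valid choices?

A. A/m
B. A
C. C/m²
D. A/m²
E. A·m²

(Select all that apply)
D

current density has SI base units: A / m^2

Checking each option against A / m^2:
  A. A/m: ✗ does not match
  B. A: ✗ does not match
  C. C/m²: ✗ does not match
  D. A/m²: ✓ matches
  E. A·m²: ✗ does not match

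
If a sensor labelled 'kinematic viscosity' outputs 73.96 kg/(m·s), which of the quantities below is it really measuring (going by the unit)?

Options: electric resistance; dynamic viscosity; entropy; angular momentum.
dynamic viscosity

kinematic viscosity should have units dimensionally equivalent to m^2 / s (e.g. m²/s).
The given unit 'kg/(m·s)' reduces to kg / (m * s). Of the listed options, that is the dimensionality of dynamic viscosity.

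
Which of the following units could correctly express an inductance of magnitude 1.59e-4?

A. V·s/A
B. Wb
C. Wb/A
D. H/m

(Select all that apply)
A, C

inductance has SI base units: kg * m^2 / (A^2 * s^2)

Checking each option against kg * m^2 / (A^2 * s^2):
  A. V·s/A: ✓ matches
  B. Wb: ✗ does not match
  C. Wb/A: ✓ matches
  D. H/m: ✗ does not match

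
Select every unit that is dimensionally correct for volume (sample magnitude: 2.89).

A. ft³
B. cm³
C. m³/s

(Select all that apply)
A, B

volume has SI base units: m^3

Checking each option against m^3:
  A. ft³: ✓ matches
  B. cm³: ✓ matches
  C. m³/s: ✗ does not match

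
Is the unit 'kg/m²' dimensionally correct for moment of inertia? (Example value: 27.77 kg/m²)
No

moment of inertia has SI base units: kg * m^2
kg/m² does NOT reduce to kg * m^2; a valid unit for moment of inertia would be e.g. kg·m².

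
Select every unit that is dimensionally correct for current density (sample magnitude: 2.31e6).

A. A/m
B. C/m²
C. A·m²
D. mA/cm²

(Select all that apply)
D

current density has SI base units: A / m^2

Checking each option against A / m^2:
  A. A/m: ✗ does not match
  B. C/m²: ✗ does not match
  C. A·m²: ✗ does not match
  D. mA/cm²: ✓ matches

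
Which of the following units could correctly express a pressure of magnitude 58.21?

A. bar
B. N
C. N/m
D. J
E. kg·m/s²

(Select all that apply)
A

pressure has SI base units: kg / (m * s^2)

Checking each option against kg / (m * s^2):
  A. bar: ✓ matches
  B. N: ✗ does not match
  C. N/m: ✗ does not match
  D. J: ✗ does not match
  E. kg·m/s²: ✗ does not match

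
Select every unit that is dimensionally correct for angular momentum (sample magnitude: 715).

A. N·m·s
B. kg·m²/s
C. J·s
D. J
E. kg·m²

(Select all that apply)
A, B, C

angular momentum has SI base units: kg * m^2 / s

Checking each option against kg * m^2 / s:
  A. N·m·s: ✓ matches
  B. kg·m²/s: ✓ matches
  C. J·s: ✓ matches
  D. J: ✗ does not match
  E. kg·m²: ✗ does not match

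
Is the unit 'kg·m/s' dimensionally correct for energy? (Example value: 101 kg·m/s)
No

energy has SI base units: kg * m^2 / s^2
kg·m/s does NOT reduce to kg * m^2 / s^2; a valid unit for energy would be e.g. J.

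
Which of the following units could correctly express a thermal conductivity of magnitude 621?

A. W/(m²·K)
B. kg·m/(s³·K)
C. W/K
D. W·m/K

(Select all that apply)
B

thermal conductivity has SI base units: kg * m / (s^3 * K)

Checking each option against kg * m / (s^3 * K):
  A. W/(m²·K): ✗ does not match
  B. kg·m/(s³·K): ✓ matches
  C. W/K: ✗ does not match
  D. W·m/K: ✗ does not match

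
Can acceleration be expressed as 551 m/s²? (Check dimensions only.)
Yes

acceleration has SI base units: m / s^2
m/s² reduces to the same SI base units, so it is a valid unit for acceleration.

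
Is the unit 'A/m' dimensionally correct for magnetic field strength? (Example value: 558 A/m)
Yes

magnetic field strength has SI base units: A / m
A/m reduces to the same SI base units, so it is a valid unit for magnetic field strength.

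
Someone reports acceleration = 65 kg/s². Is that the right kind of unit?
No

acceleration has SI base units: m / s^2
kg/s² does NOT reduce to m / s^2; a valid unit for acceleration would be e.g. m/s².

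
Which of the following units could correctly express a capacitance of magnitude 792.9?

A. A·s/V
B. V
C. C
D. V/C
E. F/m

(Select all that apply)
A

capacitance has SI base units: A^2 * s^4 / (kg * m^2)

Checking each option against A^2 * s^4 / (kg * m^2):
  A. A·s/V: ✓ matches
  B. V: ✗ does not match
  C. C: ✗ does not match
  D. V/C: ✗ does not match
  E. F/m: ✗ does not match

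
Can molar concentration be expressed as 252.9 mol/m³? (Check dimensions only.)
Yes

molar concentration has SI base units: mol / m^3
mol/m³ reduces to the same SI base units, so it is a valid unit for molar concentration.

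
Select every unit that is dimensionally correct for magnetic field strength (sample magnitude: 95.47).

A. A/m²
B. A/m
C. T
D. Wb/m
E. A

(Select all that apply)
B

magnetic field strength has SI base units: A / m

Checking each option against A / m:
  A. A/m²: ✗ does not match
  B. A/m: ✓ matches
  C. T: ✗ does not match
  D. Wb/m: ✗ does not match
  E. A: ✗ does not match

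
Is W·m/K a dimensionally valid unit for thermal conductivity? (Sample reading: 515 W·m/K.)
No

thermal conductivity has SI base units: kg * m / (s^3 * K)
W·m/K does NOT reduce to kg * m / (s^3 * K); a valid unit for thermal conductivity would be e.g. W/(m·K).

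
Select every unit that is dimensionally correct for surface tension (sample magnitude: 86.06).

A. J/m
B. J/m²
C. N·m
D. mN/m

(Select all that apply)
B, D

surface tension has SI base units: kg / s^2

Checking each option against kg / s^2:
  A. J/m: ✗ does not match
  B. J/m²: ✓ matches
  C. N·m: ✗ does not match
  D. mN/m: ✓ matches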